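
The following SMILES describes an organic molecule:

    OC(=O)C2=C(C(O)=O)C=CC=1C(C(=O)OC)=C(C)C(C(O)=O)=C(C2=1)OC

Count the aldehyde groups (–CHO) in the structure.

Scan the SMILES for the aldehyde motif — none present.
Groups that are present: 3 carboxylic acid, 1 ester, 1 ether.

0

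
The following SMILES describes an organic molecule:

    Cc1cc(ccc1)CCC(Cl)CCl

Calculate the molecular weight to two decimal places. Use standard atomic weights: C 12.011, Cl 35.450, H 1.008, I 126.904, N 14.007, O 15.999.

First, the molecular formula is C11H14Cl2 (counting implicit H from valence).
  C: 11 × 12.011 = 132.121
  Cl: 2 × 35.450 = 70.900
  H: 14 × 1.008 = 14.112
Sum: 11×12.011 + 2×35.450 + 14×1.008 = 217.133 → 217.13 g/mol.

217.13 g/mol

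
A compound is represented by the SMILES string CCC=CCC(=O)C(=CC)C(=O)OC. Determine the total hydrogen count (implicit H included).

16

Walk through each heavy atom and fill implicit hydrogens from standard valence (C 4, N 3, O 2, S 2, halogen 1):
  atom 1: C, bond orders sum to 1 (valence 4) → 3 H
  atom 2: C, bond orders sum to 2 (valence 4) → 2 H
  atom 3: C, bond orders sum to 3 (valence 4) → 1 H
  atom 4: C, bond orders sum to 3 (valence 4) → 1 H
  atom 5: C, bond orders sum to 2 (valence 4) → 2 H
  atom 6: C, bond orders sum to 4 (valence 4) → 0 H
  atom 7: O, bond orders sum to 2 (valence 2) → 0 H
  atom 8: C, bond orders sum to 4 (valence 4) → 0 H
  atom 9: C, bond orders sum to 3 (valence 4) → 1 H
  atom 10: C, bond orders sum to 1 (valence 4) → 3 H
  atom 11: C, bond orders sum to 4 (valence 4) → 0 H
  atom 12: O, bond orders sum to 2 (valence 2) → 0 H
  atom 13: O, bond orders sum to 2 (valence 2) → 0 H
  atom 14: C, bond orders sum to 1 (valence 4) → 3 H
Total hydrogens: 16.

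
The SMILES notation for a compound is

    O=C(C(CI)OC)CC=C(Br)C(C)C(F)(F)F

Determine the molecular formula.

C10H13BrF3IO2

Walk through each heavy atom and fill implicit hydrogens from standard valence (C 4, N 3, O 2, S 2, halogen 1):
  atom 1: O, bond orders sum to 2 (valence 2) → 0 H
  atom 2: C, bond orders sum to 4 (valence 4) → 0 H
  atom 3: C, bond orders sum to 3 (valence 4) → 1 H
  atom 4: C, bond orders sum to 2 (valence 4) → 2 H
  atom 5: I (halogen, monovalent) → 0 H
  atom 6: O, bond orders sum to 2 (valence 2) → 0 H
  atom 7: C, bond orders sum to 1 (valence 4) → 3 H
  atom 8: C, bond orders sum to 2 (valence 4) → 2 H
  atom 9: C, bond orders sum to 3 (valence 4) → 1 H
  atom 10: C, bond orders sum to 4 (valence 4) → 0 H
  atom 11: Br (halogen, monovalent) → 0 H
  atom 12: C, bond orders sum to 3 (valence 4) → 1 H
  atom 13: C, bond orders sum to 1 (valence 4) → 3 H
  atom 14: C, bond orders sum to 4 (valence 4) → 0 H
  atom 15: F (halogen, monovalent) → 0 H
  atom 16: F (halogen, monovalent) → 0 H
  atom 17: F (halogen, monovalent) → 0 H
Totals → C:10, H:13, Br:1, F:3, I:1, O:2.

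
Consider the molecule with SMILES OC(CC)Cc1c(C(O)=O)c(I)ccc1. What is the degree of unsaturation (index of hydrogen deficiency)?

5

Molecular formula: C11H13IO3.
DoU = (2C + 2 + N − H − X) / 2, where X is the halogen count and O/S are ignored.
    = (2·11 + 2 + 0 − 13 − 1) / 2 = 10 / 2 = 5.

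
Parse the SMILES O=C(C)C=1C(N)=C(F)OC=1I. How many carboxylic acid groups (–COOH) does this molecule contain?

Scan the SMILES for the carboxylic acid motif — none present.
Groups that are present: 1 ketone, 1 primary amine.

0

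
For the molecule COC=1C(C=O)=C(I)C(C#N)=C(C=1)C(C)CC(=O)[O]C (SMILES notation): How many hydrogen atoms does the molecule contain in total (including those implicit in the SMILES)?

Walk through each heavy atom and fill implicit hydrogens from standard valence (C 4, N 3, O 2, S 2, halogen 1):
  atom 1: C, bond orders sum to 1 (valence 4) → 3 H
  atom 2: O, bond orders sum to 2 (valence 2) → 0 H
  atom 3: C, bond orders sum to 4 (valence 4) → 0 H
  atom 4: C, bond orders sum to 4 (valence 4) → 0 H
  atom 5: C, bond orders sum to 3 (valence 4) → 1 H
  atom 6: O, bond orders sum to 2 (valence 2) → 0 H
  atom 7: C, bond orders sum to 4 (valence 4) → 0 H
  atom 8: I (halogen, monovalent) → 0 H
  atom 9: C, bond orders sum to 4 (valence 4) → 0 H
  atom 10: C, bond orders sum to 4 (valence 4) → 0 H
  atom 11: N, bond orders sum to 3 (valence 3) → 0 H
  atom 12: C, bond orders sum to 4 (valence 4) → 0 H
  atom 13: C, bond orders sum to 3 (valence 4) → 1 H
  atom 14: C, bond orders sum to 3 (valence 4) → 1 H
  atom 15: C, bond orders sum to 1 (valence 4) → 3 H
  atom 16: C, bond orders sum to 2 (valence 4) → 2 H
  atom 17: C, bond orders sum to 4 (valence 4) → 0 H
  atom 18: O, bond orders sum to 2 (valence 2) → 0 H
  atom 19: O with explicit H count 0
  atom 20: C, bond orders sum to 1 (valence 4) → 3 H
Total hydrogens: 14.

14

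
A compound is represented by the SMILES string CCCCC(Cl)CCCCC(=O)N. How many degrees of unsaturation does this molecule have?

Molecular formula: C10H20ClNO.
DoU = (2C + 2 + N − H − X) / 2, where X is the halogen count and O/S are ignored.
    = (2·10 + 2 + 1 − 20 − 1) / 2 = 2 / 2 = 1.

1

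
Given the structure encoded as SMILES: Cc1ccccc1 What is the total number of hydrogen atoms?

Walk through each heavy atom and fill implicit hydrogens from standard valence (C 4, N 3, O 2, S 2, halogen 1); for lowercase aromatic atoms, an aromatic c carries 1 H when it has two neighbours and 0 H with three, and aromatic n carries 0 H:
  atom 1: C, bond orders sum to 1 (valence 4) → 3 H
  atom 2: aromatic c, 3 neighbours → 0 H
  atom 3: aromatic c, 2 neighbours → 1 H
  atom 4: aromatic c, 2 neighbours → 1 H
  atom 5: aromatic c, 2 neighbours → 1 H
  atom 6: aromatic c, 2 neighbours → 1 H
  atom 7: aromatic c, 2 neighbours → 1 H
Total hydrogens: 8.

8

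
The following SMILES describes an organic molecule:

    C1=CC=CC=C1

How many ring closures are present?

In SMILES, each pair of matching ring-closure digits denotes one ring-closing bond; the number of such bonds equals the number of independent rings.
Ring-closure bonds here: 1.

1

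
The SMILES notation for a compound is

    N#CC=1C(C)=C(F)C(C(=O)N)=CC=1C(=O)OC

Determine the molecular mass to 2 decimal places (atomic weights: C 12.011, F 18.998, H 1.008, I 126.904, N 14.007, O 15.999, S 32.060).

236.20 g/mol

First, the molecular formula is C11H9FN2O3 (counting implicit H from valence).
  C: 11 × 12.011 = 132.121
  F: 1 × 18.998 = 18.998
  H: 9 × 1.008 = 9.072
  N: 2 × 14.007 = 28.014
  O: 3 × 15.999 = 47.997
Sum: 11×12.011 + 1×18.998 + 9×1.008 + 2×14.007 + 3×15.999 = 236.202 → 236.20 g/mol.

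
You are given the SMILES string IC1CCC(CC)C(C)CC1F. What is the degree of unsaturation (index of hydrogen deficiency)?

1

Degree of unsaturation = (number of rings) + (number of π bonds).
Ring closures in the SMILES: 1.
π bonds: none → 0 DoU from unsaturation.
Total DoU = 1 + 0 = 1.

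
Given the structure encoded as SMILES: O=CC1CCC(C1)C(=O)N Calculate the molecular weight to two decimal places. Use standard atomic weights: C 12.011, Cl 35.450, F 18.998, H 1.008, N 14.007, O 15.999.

First, the molecular formula is C7H11NO2 (counting implicit H from valence).
  C: 7 × 12.011 = 84.077
  H: 11 × 1.008 = 11.088
  N: 1 × 14.007 = 14.007
  O: 2 × 15.999 = 31.998
Sum: 7×12.011 + 11×1.008 + 1×14.007 + 2×15.999 = 141.170 → 141.17 g/mol.

141.17 g/mol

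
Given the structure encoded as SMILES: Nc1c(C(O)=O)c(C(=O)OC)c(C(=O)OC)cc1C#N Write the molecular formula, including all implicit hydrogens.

Walk through each heavy atom and fill implicit hydrogens from standard valence (C 4, N 3, O 2, S 2, halogen 1); for lowercase aromatic atoms, an aromatic c carries 1 H when it has two neighbours and 0 H with three, and aromatic n carries 0 H:
  atom 1: N, bond orders sum to 1 (valence 3) → 2 H
  atom 2: aromatic c, 3 neighbours → 0 H
  atom 3: aromatic c, 3 neighbours → 0 H
  atom 4: C, bond orders sum to 4 (valence 4) → 0 H
  atom 5: O, bond orders sum to 1 (valence 2) → 1 H
  atom 6: O, bond orders sum to 2 (valence 2) → 0 H
  atom 7: aromatic c, 3 neighbours → 0 H
  atom 8: C, bond orders sum to 4 (valence 4) → 0 H
  atom 9: O, bond orders sum to 2 (valence 2) → 0 H
  atom 10: O, bond orders sum to 2 (valence 2) → 0 H
  atom 11: C, bond orders sum to 1 (valence 4) → 3 H
  atom 12: aromatic c, 3 neighbours → 0 H
  atom 13: C, bond orders sum to 4 (valence 4) → 0 H
  atom 14: O, bond orders sum to 2 (valence 2) → 0 H
  atom 15: O, bond orders sum to 2 (valence 2) → 0 H
  atom 16: C, bond orders sum to 1 (valence 4) → 3 H
  atom 17: aromatic c, 2 neighbours → 1 H
  atom 18: aromatic c, 3 neighbours → 0 H
  atom 19: C, bond orders sum to 4 (valence 4) → 0 H
  atom 20: N, bond orders sum to 3 (valence 3) → 0 H
Totals → C:12, H:10, N:2, O:6.
In Hill order: C12H10N2O6.

C12H10N2O6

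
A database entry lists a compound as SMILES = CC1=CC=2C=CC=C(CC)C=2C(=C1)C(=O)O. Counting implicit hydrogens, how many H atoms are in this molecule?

14

Walk through each heavy atom and fill implicit hydrogens from standard valence (C 4, N 3, O 2, S 2, halogen 1):
  atom 1: C, bond orders sum to 1 (valence 4) → 3 H
  atom 2: C, bond orders sum to 4 (valence 4) → 0 H
  atom 3: C, bond orders sum to 3 (valence 4) → 1 H
  atom 4: C, bond orders sum to 4 (valence 4) → 0 H
  atom 5: C, bond orders sum to 3 (valence 4) → 1 H
  atom 6: C, bond orders sum to 3 (valence 4) → 1 H
  atom 7: C, bond orders sum to 3 (valence 4) → 1 H
  atom 8: C, bond orders sum to 4 (valence 4) → 0 H
  atom 9: C, bond orders sum to 2 (valence 4) → 2 H
  atom 10: C, bond orders sum to 1 (valence 4) → 3 H
  atom 11: C, bond orders sum to 4 (valence 4) → 0 H
  atom 12: C, bond orders sum to 4 (valence 4) → 0 H
  atom 13: C, bond orders sum to 3 (valence 4) → 1 H
  atom 14: C, bond orders sum to 4 (valence 4) → 0 H
  atom 15: O, bond orders sum to 2 (valence 2) → 0 H
  atom 16: O, bond orders sum to 1 (valence 2) → 1 H
Total hydrogens: 14.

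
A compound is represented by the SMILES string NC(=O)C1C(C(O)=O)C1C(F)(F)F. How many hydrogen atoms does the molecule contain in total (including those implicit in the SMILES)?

6

Walk through each heavy atom and fill implicit hydrogens from standard valence (C 4, N 3, O 2, S 2, halogen 1):
  atom 1: N, bond orders sum to 1 (valence 3) → 2 H
  atom 2: C, bond orders sum to 4 (valence 4) → 0 H
  atom 3: O, bond orders sum to 2 (valence 2) → 0 H
  atom 4: C, bond orders sum to 3 (valence 4) → 1 H
  atom 5: C, bond orders sum to 3 (valence 4) → 1 H
  atom 6: C, bond orders sum to 4 (valence 4) → 0 H
  atom 7: O, bond orders sum to 1 (valence 2) → 1 H
  atom 8: O, bond orders sum to 2 (valence 2) → 0 H
  atom 9: C, bond orders sum to 3 (valence 4) → 1 H
  atom 10: C, bond orders sum to 4 (valence 4) → 0 H
  atom 11: F (halogen, monovalent) → 0 H
  atom 12: F (halogen, monovalent) → 0 H
  atom 13: F (halogen, monovalent) → 0 H
Total hydrogens: 6.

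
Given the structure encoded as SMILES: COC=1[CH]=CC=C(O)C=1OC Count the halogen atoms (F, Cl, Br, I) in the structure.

Scan the SMILES for the halogen motif — none present.
Groups that are present: 2 ether, 1 hydroxyl.

0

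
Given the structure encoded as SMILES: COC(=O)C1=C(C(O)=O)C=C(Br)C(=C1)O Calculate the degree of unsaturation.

6

Degree of unsaturation = (number of rings) + (number of π bonds).
Ring closures in the SMILES: 1.
π bonds: 5 double bonds (each 1 DoU) → 5 DoU from unsaturation.
Total DoU = 1 + 5 = 6.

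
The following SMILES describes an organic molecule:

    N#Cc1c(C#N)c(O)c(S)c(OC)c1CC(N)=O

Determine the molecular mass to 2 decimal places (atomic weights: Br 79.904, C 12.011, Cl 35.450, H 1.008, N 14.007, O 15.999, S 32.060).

263.27 g/mol

First, the molecular formula is C11H9N3O3S (counting implicit H from valence).
  C: 11 × 12.011 = 132.121
  H: 9 × 1.008 = 9.072
  N: 3 × 14.007 = 42.021
  O: 3 × 15.999 = 47.997
  S: 1 × 32.060 = 32.060
Sum: 11×12.011 + 9×1.008 + 3×14.007 + 3×15.999 + 1×32.060 = 263.271 → 263.27 g/mol.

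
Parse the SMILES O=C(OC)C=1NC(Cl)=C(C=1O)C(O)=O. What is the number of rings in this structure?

1

In SMILES, each pair of matching ring-closure digits denotes one ring-closing bond; the number of such bonds equals the number of independent rings.
Ring-closure bonds here: 1.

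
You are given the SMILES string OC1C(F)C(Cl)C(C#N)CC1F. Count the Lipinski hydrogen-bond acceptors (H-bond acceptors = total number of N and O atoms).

2

N atoms: 1; O atoms: 1.
Lipinski HBA = 1 + 1 = 2.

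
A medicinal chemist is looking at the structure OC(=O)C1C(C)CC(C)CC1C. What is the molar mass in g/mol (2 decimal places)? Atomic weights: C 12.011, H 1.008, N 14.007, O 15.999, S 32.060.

First, the molecular formula is C10H18O2 (counting implicit H from valence).
  C: 10 × 12.011 = 120.110
  H: 18 × 1.008 = 18.144
  O: 2 × 15.999 = 31.998
Sum: 10×12.011 + 18×1.008 + 2×15.999 = 170.252 → 170.25 g/mol.

170.25 g/mol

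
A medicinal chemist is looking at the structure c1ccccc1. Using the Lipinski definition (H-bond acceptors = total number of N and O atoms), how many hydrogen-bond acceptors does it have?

0

N atoms: 0; O atoms: 0.
Lipinski HBA = 0 + 0 = 0.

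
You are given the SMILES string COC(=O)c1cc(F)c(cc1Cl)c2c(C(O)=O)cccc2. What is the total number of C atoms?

15

Count every carbon token in the SMILES (each C, including those in ring-closure positions and inside branches).
Carbon count: 15.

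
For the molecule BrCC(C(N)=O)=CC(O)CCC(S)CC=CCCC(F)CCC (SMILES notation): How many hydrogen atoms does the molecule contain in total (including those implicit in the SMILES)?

29

Walk through each heavy atom and fill implicit hydrogens from standard valence (C 4, N 3, O 2, S 2, halogen 1):
  atom 1: Br (halogen, monovalent) → 0 H
  atom 2: C, bond orders sum to 2 (valence 4) → 2 H
  atom 3: C, bond orders sum to 4 (valence 4) → 0 H
  atom 4: C, bond orders sum to 4 (valence 4) → 0 H
  atom 5: N, bond orders sum to 1 (valence 3) → 2 H
  atom 6: O, bond orders sum to 2 (valence 2) → 0 H
  atom 7: C, bond orders sum to 3 (valence 4) → 1 H
  atom 8: C, bond orders sum to 3 (valence 4) → 1 H
  atom 9: O, bond orders sum to 1 (valence 2) → 1 H
  atom 10: C, bond orders sum to 2 (valence 4) → 2 H
  atom 11: C, bond orders sum to 2 (valence 4) → 2 H
  atom 12: C, bond orders sum to 3 (valence 4) → 1 H
  atom 13: S, bond orders sum to 1 (valence 2) → 1 H
  atom 14: C, bond orders sum to 2 (valence 4) → 2 H
  atom 15: C, bond orders sum to 3 (valence 4) → 1 H
  atom 16: C, bond orders sum to 3 (valence 4) → 1 H
  atom 17: C, bond orders sum to 2 (valence 4) → 2 H
  atom 18: C, bond orders sum to 2 (valence 4) → 2 H
  atom 19: C, bond orders sum to 3 (valence 4) → 1 H
  atom 20: F (halogen, monovalent) → 0 H
  atom 21: C, bond orders sum to 2 (valence 4) → 2 H
  atom 22: C, bond orders sum to 2 (valence 4) → 2 H
  atom 23: C, bond orders sum to 1 (valence 4) → 3 H
Total hydrogens: 29.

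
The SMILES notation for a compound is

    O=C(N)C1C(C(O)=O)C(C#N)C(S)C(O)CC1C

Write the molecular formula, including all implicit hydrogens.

C11H16N2O4S

Walk through each heavy atom and fill implicit hydrogens from standard valence (C 4, N 3, O 2, S 2, halogen 1):
  atom 1: O, bond orders sum to 2 (valence 2) → 0 H
  atom 2: C, bond orders sum to 4 (valence 4) → 0 H
  atom 3: N, bond orders sum to 1 (valence 3) → 2 H
  atom 4: C, bond orders sum to 3 (valence 4) → 1 H
  atom 5: C, bond orders sum to 3 (valence 4) → 1 H
  atom 6: C, bond orders sum to 4 (valence 4) → 0 H
  atom 7: O, bond orders sum to 1 (valence 2) → 1 H
  atom 8: O, bond orders sum to 2 (valence 2) → 0 H
  atom 9: C, bond orders sum to 3 (valence 4) → 1 H
  atom 10: C, bond orders sum to 4 (valence 4) → 0 H
  atom 11: N, bond orders sum to 3 (valence 3) → 0 H
  atom 12: C, bond orders sum to 3 (valence 4) → 1 H
  atom 13: S, bond orders sum to 1 (valence 2) → 1 H
  atom 14: C, bond orders sum to 3 (valence 4) → 1 H
  atom 15: O, bond orders sum to 1 (valence 2) → 1 H
  atom 16: C, bond orders sum to 2 (valence 4) → 2 H
  atom 17: C, bond orders sum to 3 (valence 4) → 1 H
  atom 18: C, bond orders sum to 1 (valence 4) → 3 H
Totals → C:11, H:16, N:2, O:4, S:1.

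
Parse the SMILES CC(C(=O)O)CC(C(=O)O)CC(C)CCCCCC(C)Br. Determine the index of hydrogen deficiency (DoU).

Degree of unsaturation = (number of rings) + (number of π bonds).
Ring closures in the SMILES: 0.
π bonds: 2 double bonds (each 1 DoU) → 2 DoU from unsaturation.
Total DoU = 0 + 2 = 2.

2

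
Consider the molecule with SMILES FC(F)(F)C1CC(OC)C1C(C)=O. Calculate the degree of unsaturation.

2

Molecular formula: C8H11F3O2.
DoU = (2C + 2 + N − H − X) / 2, where X is the halogen count and O/S are ignored.
    = (2·8 + 2 + 0 − 11 − 3) / 2 = 4 / 2 = 2.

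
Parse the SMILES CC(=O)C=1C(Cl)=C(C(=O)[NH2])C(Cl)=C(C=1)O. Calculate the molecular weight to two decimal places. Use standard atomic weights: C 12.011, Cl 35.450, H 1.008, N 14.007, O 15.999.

First, the molecular formula is C9H7Cl2NO3 (counting implicit H from valence).
  C: 9 × 12.011 = 108.099
  Cl: 2 × 35.450 = 70.900
  H: 7 × 1.008 = 7.056
  N: 1 × 14.007 = 14.007
  O: 3 × 15.999 = 47.997
Sum: 9×12.011 + 2×35.450 + 7×1.008 + 1×14.007 + 3×15.999 = 248.059 → 248.06 g/mol.

248.06 g/mol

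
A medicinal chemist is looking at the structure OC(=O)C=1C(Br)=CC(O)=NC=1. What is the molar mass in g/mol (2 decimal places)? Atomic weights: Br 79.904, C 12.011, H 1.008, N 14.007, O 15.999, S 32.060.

First, the molecular formula is C6H4BrNO3 (counting implicit H from valence).
  Br: 1 × 79.904 = 79.904
  C: 6 × 12.011 = 72.066
  H: 4 × 1.008 = 4.032
  N: 1 × 14.007 = 14.007
  O: 3 × 15.999 = 47.997
Sum: 1×79.904 + 6×12.011 + 4×1.008 + 1×14.007 + 3×15.999 = 218.006 → 218.01 g/mol.

218.01 g/mol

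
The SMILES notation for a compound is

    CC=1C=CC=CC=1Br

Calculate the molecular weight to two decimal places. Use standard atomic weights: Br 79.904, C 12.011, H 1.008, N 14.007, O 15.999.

First, the molecular formula is C7H7Br (counting implicit H from valence).
  Br: 1 × 79.904 = 79.904
  C: 7 × 12.011 = 84.077
  H: 7 × 1.008 = 7.056
Sum: 1×79.904 + 7×12.011 + 7×1.008 = 171.037 → 171.04 g/mol.

171.04 g/mol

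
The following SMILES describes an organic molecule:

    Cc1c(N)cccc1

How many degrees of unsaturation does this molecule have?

4

Molecular formula: C7H9N.
DoU = (2C + 2 + N − H − X) / 2, where X is the halogen count and O/S are ignored.
    = (2·7 + 2 + 1 − 9 − 0) / 2 = 8 / 2 = 4.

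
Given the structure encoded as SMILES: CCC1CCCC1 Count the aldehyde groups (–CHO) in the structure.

Scan the SMILES for the aldehyde motif — none present.

0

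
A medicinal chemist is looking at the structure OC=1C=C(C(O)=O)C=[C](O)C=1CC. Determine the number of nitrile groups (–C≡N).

0

Scan the SMILES for the nitrile motif — none present.
Groups that are present: 1 carboxylic acid, 2 hydroxyl.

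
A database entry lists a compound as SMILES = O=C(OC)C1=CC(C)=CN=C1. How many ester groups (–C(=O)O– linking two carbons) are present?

1

The ester motif appears at heavy-atom position 2 in the SMILES.
Ester count: 1.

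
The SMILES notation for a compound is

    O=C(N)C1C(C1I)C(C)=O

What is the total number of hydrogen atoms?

8

Walk through each heavy atom and fill implicit hydrogens from standard valence (C 4, N 3, O 2, S 2, halogen 1):
  atom 1: O, bond orders sum to 2 (valence 2) → 0 H
  atom 2: C, bond orders sum to 4 (valence 4) → 0 H
  atom 3: N, bond orders sum to 1 (valence 3) → 2 H
  atom 4: C, bond orders sum to 3 (valence 4) → 1 H
  atom 5: C, bond orders sum to 3 (valence 4) → 1 H
  atom 6: C, bond orders sum to 3 (valence 4) → 1 H
  atom 7: I (halogen, monovalent) → 0 H
  atom 8: C, bond orders sum to 4 (valence 4) → 0 H
  atom 9: C, bond orders sum to 1 (valence 4) → 3 H
  atom 10: O, bond orders sum to 2 (valence 2) → 0 H
Total hydrogens: 8.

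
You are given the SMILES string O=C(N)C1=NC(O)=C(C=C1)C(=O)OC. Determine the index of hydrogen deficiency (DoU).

Molecular formula: C8H8N2O4.
DoU = (2C + 2 + N − H − X) / 2, where X is the halogen count and O/S are ignored.
    = (2·8 + 2 + 2 − 8 − 0) / 2 = 12 / 2 = 6.

6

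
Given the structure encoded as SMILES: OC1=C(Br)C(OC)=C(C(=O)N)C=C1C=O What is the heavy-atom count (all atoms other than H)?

Every atom symbol written in the SMILES (organic subset) is one heavy atom; implicit H are not written.
Heavy atoms by element → Br:1, C:9, N:1, O:4.
Total: 15.

15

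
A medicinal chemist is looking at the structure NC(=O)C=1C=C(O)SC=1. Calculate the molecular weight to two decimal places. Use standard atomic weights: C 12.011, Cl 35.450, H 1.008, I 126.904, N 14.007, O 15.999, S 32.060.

143.16 g/mol

First, the molecular formula is C5H5NO2S (counting implicit H from valence).
  C: 5 × 12.011 = 60.055
  H: 5 × 1.008 = 5.040
  N: 1 × 14.007 = 14.007
  O: 2 × 15.999 = 31.998
  S: 1 × 32.060 = 32.060
Sum: 5×12.011 + 5×1.008 + 1×14.007 + 2×15.999 + 1×32.060 = 143.160 → 143.16 g/mol.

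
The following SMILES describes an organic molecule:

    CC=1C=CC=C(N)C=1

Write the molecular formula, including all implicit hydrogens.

C7H9N

Walk through each heavy atom and fill implicit hydrogens from standard valence (C 4, N 3, O 2, S 2, halogen 1):
  atom 1: C, bond orders sum to 1 (valence 4) → 3 H
  atom 2: C, bond orders sum to 4 (valence 4) → 0 H
  atom 3: C, bond orders sum to 3 (valence 4) → 1 H
  atom 4: C, bond orders sum to 3 (valence 4) → 1 H
  atom 5: C, bond orders sum to 3 (valence 4) → 1 H
  atom 6: C, bond orders sum to 4 (valence 4) → 0 H
  atom 7: N, bond orders sum to 1 (valence 3) → 2 H
  atom 8: C, bond orders sum to 3 (valence 4) → 1 H
Totals → C:7, H:9, N:1.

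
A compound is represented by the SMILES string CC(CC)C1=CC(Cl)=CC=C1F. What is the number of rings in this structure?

1

In SMILES, each pair of matching ring-closure digits denotes one ring-closing bond; the number of such bonds equals the number of independent rings.
Ring-closure bonds here: 1.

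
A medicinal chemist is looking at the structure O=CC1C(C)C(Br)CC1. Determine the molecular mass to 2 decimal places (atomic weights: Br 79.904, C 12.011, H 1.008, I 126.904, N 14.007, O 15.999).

First, the molecular formula is C7H11BrO (counting implicit H from valence).
  Br: 1 × 79.904 = 79.904
  C: 7 × 12.011 = 84.077
  H: 11 × 1.008 = 11.088
  O: 1 × 15.999 = 15.999
Sum: 1×79.904 + 7×12.011 + 11×1.008 + 1×15.999 = 191.068 → 191.07 g/mol.

191.07 g/mol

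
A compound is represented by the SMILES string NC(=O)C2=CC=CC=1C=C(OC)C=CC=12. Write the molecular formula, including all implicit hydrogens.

Walk through each heavy atom and fill implicit hydrogens from standard valence (C 4, N 3, O 2, S 2, halogen 1):
  atom 1: N, bond orders sum to 1 (valence 3) → 2 H
  atom 2: C, bond orders sum to 4 (valence 4) → 0 H
  atom 3: O, bond orders sum to 2 (valence 2) → 0 H
  atom 4: C, bond orders sum to 4 (valence 4) → 0 H
  atom 5: C, bond orders sum to 3 (valence 4) → 1 H
  atom 6: C, bond orders sum to 3 (valence 4) → 1 H
  atom 7: C, bond orders sum to 3 (valence 4) → 1 H
  atom 8: C, bond orders sum to 4 (valence 4) → 0 H
  atom 9: C, bond orders sum to 3 (valence 4) → 1 H
  atom 10: C, bond orders sum to 4 (valence 4) → 0 H
  atom 11: O, bond orders sum to 2 (valence 2) → 0 H
  atom 12: C, bond orders sum to 1 (valence 4) → 3 H
  atom 13: C, bond orders sum to 3 (valence 4) → 1 H
  atom 14: C, bond orders sum to 3 (valence 4) → 1 H
  atom 15: C, bond orders sum to 4 (valence 4) → 0 H
Totals → C:12, H:11, N:1, O:2.

C12H11NO2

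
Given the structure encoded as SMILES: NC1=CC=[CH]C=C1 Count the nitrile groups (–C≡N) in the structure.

Scan the SMILES for the nitrile motif — none present.
Groups that are present: 1 primary amine.

0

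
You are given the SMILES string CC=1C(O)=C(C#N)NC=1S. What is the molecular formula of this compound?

Walk through each heavy atom and fill implicit hydrogens from standard valence (C 4, N 3, O 2, S 2, halogen 1):
  atom 1: C, bond orders sum to 1 (valence 4) → 3 H
  atom 2: C, bond orders sum to 4 (valence 4) → 0 H
  atom 3: C, bond orders sum to 4 (valence 4) → 0 H
  atom 4: O, bond orders sum to 1 (valence 2) → 1 H
  atom 5: C, bond orders sum to 4 (valence 4) → 0 H
  atom 6: C, bond orders sum to 4 (valence 4) → 0 H
  atom 7: N, bond orders sum to 3 (valence 3) → 0 H
  atom 8: N, bond orders sum to 2 (valence 3) → 1 H
  atom 9: C, bond orders sum to 4 (valence 4) → 0 H
  atom 10: S, bond orders sum to 1 (valence 2) → 1 H
Totals → C:6, H:6, N:2, O:1, S:1.

C6H6N2OS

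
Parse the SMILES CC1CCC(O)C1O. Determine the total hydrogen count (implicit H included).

Walk through each heavy atom and fill implicit hydrogens from standard valence (C 4, N 3, O 2, S 2, halogen 1):
  atom 1: C, bond orders sum to 1 (valence 4) → 3 H
  atom 2: C, bond orders sum to 3 (valence 4) → 1 H
  atom 3: C, bond orders sum to 2 (valence 4) → 2 H
  atom 4: C, bond orders sum to 2 (valence 4) → 2 H
  atom 5: C, bond orders sum to 3 (valence 4) → 1 H
  atom 6: O, bond orders sum to 1 (valence 2) → 1 H
  atom 7: C, bond orders sum to 3 (valence 4) → 1 H
  atom 8: O, bond orders sum to 1 (valence 2) → 1 H
Total hydrogens: 12.

12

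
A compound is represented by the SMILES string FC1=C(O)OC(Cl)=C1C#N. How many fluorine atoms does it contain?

Scan the SMILES for F atoms (remember two-letter symbols like Cl and Br are single atoms).
Fluorine count: 1.

1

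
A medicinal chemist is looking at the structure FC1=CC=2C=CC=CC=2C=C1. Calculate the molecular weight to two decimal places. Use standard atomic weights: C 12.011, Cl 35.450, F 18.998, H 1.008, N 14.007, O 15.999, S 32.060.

146.16 g/mol

First, the molecular formula is C10H7F (counting implicit H from valence).
  C: 10 × 12.011 = 120.110
  F: 1 × 18.998 = 18.998
  H: 7 × 1.008 = 7.056
Sum: 10×12.011 + 1×18.998 + 7×1.008 = 146.164 → 146.16 g/mol.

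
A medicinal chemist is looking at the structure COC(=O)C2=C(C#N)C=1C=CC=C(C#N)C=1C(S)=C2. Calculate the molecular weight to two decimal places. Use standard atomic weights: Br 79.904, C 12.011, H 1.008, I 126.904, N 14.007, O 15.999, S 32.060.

268.29 g/mol

First, the molecular formula is C14H8N2O2S (counting implicit H from valence).
  C: 14 × 12.011 = 168.154
  H: 8 × 1.008 = 8.064
  N: 2 × 14.007 = 28.014
  O: 2 × 15.999 = 31.998
  S: 1 × 32.060 = 32.060
Sum: 14×12.011 + 8×1.008 + 2×14.007 + 2×15.999 + 1×32.060 = 268.290 → 268.29 g/mol.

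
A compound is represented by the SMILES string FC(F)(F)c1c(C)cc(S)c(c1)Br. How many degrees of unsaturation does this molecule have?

Molecular formula: C8H6BrF3S.
DoU = (2C + 2 + N − H − X) / 2, where X is the halogen count and O/S are ignored.
    = (2·8 + 2 + 0 − 6 − 4) / 2 = 8 / 2 = 4.

4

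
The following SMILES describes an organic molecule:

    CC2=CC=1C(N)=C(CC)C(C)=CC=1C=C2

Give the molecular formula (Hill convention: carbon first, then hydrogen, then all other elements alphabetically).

Walk through each heavy atom and fill implicit hydrogens from standard valence (C 4, N 3, O 2, S 2, halogen 1):
  atom 1: C, bond orders sum to 1 (valence 4) → 3 H
  atom 2: C, bond orders sum to 4 (valence 4) → 0 H
  atom 3: C, bond orders sum to 3 (valence 4) → 1 H
  atom 4: C, bond orders sum to 4 (valence 4) → 0 H
  atom 5: C, bond orders sum to 4 (valence 4) → 0 H
  atom 6: N, bond orders sum to 1 (valence 3) → 2 H
  atom 7: C, bond orders sum to 4 (valence 4) → 0 H
  atom 8: C, bond orders sum to 2 (valence 4) → 2 H
  atom 9: C, bond orders sum to 1 (valence 4) → 3 H
  atom 10: C, bond orders sum to 4 (valence 4) → 0 H
  atom 11: C, bond orders sum to 1 (valence 4) → 3 H
  atom 12: C, bond orders sum to 3 (valence 4) → 1 H
  atom 13: C, bond orders sum to 4 (valence 4) → 0 H
  atom 14: C, bond orders sum to 3 (valence 4) → 1 H
  atom 15: C, bond orders sum to 3 (valence 4) → 1 H
Totals → C:14, H:17, N:1.
In Hill order: C14H17N.

C14H17N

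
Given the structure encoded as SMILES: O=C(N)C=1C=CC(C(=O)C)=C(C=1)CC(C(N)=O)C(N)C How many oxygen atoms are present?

3

Scan the SMILES for O atoms (remember two-letter symbols like Cl and Br are single atoms).
Oxygen count: 3.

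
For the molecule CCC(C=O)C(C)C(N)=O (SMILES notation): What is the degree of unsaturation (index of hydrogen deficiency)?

2

Degree of unsaturation = (number of rings) + (number of π bonds).
Ring closures in the SMILES: 0.
π bonds: 2 double bonds (each 1 DoU) → 2 DoU from unsaturation.
Total DoU = 0 + 2 = 2.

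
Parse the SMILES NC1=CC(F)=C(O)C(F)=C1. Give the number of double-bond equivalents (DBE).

Molecular formula: C6H5F2NO.
DoU = (2C + 2 + N − H − X) / 2, where X is the halogen count and O/S are ignored.
    = (2·6 + 2 + 1 − 5 − 2) / 2 = 8 / 2 = 4.

4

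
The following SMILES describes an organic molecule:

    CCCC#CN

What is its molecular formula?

Walk through each heavy atom and fill implicit hydrogens from standard valence (C 4, N 3, O 2, S 2, halogen 1):
  atom 1: C, bond orders sum to 1 (valence 4) → 3 H
  atom 2: C, bond orders sum to 2 (valence 4) → 2 H
  atom 3: C, bond orders sum to 2 (valence 4) → 2 H
  atom 4: C, bond orders sum to 4 (valence 4) → 0 H
  atom 5: C, bond orders sum to 4 (valence 4) → 0 H
  atom 6: N, bond orders sum to 1 (valence 3) → 2 H
Totals → C:5, H:9, N:1.

C5H9N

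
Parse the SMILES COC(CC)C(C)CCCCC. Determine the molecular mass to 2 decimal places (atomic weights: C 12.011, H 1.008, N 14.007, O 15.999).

First, the molecular formula is C11H24O (counting implicit H from valence).
  C: 11 × 12.011 = 132.121
  H: 24 × 1.008 = 24.192
  O: 1 × 15.999 = 15.999
Sum: 11×12.011 + 24×1.008 + 1×15.999 = 172.312 → 172.31 g/mol.

172.31 g/mol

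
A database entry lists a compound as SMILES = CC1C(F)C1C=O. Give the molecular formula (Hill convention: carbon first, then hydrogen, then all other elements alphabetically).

C5H7FO

Walk through each heavy atom and fill implicit hydrogens from standard valence (C 4, N 3, O 2, S 2, halogen 1):
  atom 1: C, bond orders sum to 1 (valence 4) → 3 H
  atom 2: C, bond orders sum to 3 (valence 4) → 1 H
  atom 3: C, bond orders sum to 3 (valence 4) → 1 H
  atom 4: F (halogen, monovalent) → 0 H
  atom 5: C, bond orders sum to 3 (valence 4) → 1 H
  atom 6: C, bond orders sum to 3 (valence 4) → 1 H
  atom 7: O, bond orders sum to 2 (valence 2) → 0 H
Totals → C:5, H:7, F:1, O:1.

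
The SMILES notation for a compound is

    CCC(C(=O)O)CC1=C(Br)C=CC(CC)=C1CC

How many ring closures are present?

1

In SMILES, each pair of matching ring-closure digits denotes one ring-closing bond; the number of such bonds equals the number of independent rings.
Ring-closure bonds here: 1.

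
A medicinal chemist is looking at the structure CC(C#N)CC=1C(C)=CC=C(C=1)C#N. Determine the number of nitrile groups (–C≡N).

The nitrile motif appears at heavy-atom positions 3, 13 in the SMILES.
Nitrile count: 2.

2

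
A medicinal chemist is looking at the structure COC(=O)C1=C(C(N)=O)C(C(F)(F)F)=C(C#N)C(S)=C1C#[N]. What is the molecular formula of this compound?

C12H6F3N3O3S

Walk through each heavy atom and fill implicit hydrogens from standard valence (C 4, N 3, O 2, S 2, halogen 1):
  atom 1: C, bond orders sum to 1 (valence 4) → 3 H
  atom 2: O, bond orders sum to 2 (valence 2) → 0 H
  atom 3: C, bond orders sum to 4 (valence 4) → 0 H
  atom 4: O, bond orders sum to 2 (valence 2) → 0 H
  atom 5: C, bond orders sum to 4 (valence 4) → 0 H
  atom 6: C, bond orders sum to 4 (valence 4) → 0 H
  atom 7: C, bond orders sum to 4 (valence 4) → 0 H
  atom 8: N, bond orders sum to 1 (valence 3) → 2 H
  atom 9: O, bond orders sum to 2 (valence 2) → 0 H
  atom 10: C, bond orders sum to 4 (valence 4) → 0 H
  atom 11: C, bond orders sum to 4 (valence 4) → 0 H
  atom 12: F (halogen, monovalent) → 0 H
  atom 13: F (halogen, monovalent) → 0 H
  atom 14: F (halogen, monovalent) → 0 H
  atom 15: C, bond orders sum to 4 (valence 4) → 0 H
  atom 16: C, bond orders sum to 4 (valence 4) → 0 H
  atom 17: N, bond orders sum to 3 (valence 3) → 0 H
  atom 18: C, bond orders sum to 4 (valence 4) → 0 H
  atom 19: S, bond orders sum to 1 (valence 2) → 1 H
  atom 20: C, bond orders sum to 4 (valence 4) → 0 H
  atom 21: C, bond orders sum to 4 (valence 4) → 0 H
  atom 22: N with explicit H count 0
Totals → C:12, H:6, F:3, N:3, O:3, S:1.
In Hill order: C12H6F3N3O3S.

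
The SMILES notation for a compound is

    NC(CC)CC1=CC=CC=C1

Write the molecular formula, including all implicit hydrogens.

C10H15N

Walk through each heavy atom and fill implicit hydrogens from standard valence (C 4, N 3, O 2, S 2, halogen 1):
  atom 1: N, bond orders sum to 1 (valence 3) → 2 H
  atom 2: C, bond orders sum to 3 (valence 4) → 1 H
  atom 3: C, bond orders sum to 2 (valence 4) → 2 H
  atom 4: C, bond orders sum to 1 (valence 4) → 3 H
  atom 5: C, bond orders sum to 2 (valence 4) → 2 H
  atom 6: C, bond orders sum to 4 (valence 4) → 0 H
  atom 7: C, bond orders sum to 3 (valence 4) → 1 H
  atom 8: C, bond orders sum to 3 (valence 4) → 1 H
  atom 9: C, bond orders sum to 3 (valence 4) → 1 H
  atom 10: C, bond orders sum to 3 (valence 4) → 1 H
  atom 11: C, bond orders sum to 3 (valence 4) → 1 H
Totals → C:10, H:15, N:1.
In Hill order: C10H15N.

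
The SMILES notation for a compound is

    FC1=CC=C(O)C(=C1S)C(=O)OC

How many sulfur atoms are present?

Scan the SMILES for S atoms (remember two-letter symbols like Cl and Br are single atoms).
Sulfur count: 1.

1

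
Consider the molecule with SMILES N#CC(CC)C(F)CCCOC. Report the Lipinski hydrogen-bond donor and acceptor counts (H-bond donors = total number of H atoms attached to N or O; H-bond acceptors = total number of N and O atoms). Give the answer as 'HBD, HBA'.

Donors: find every N or O and count the H atoms it carries.
  atom 1 (N): bond orders sum to 3 → 0 H
  atom 11 (O): bond orders sum to 2 → 0 H
Lipinski HBD = 0.
Acceptors: N atoms = 1, O atoms = 1 → HBA = 2.

0, 2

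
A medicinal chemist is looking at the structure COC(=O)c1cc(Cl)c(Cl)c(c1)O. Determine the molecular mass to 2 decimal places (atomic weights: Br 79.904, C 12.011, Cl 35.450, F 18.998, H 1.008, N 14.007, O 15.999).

221.03 g/mol

First, the molecular formula is C8H6Cl2O3 (counting implicit H from valence).
  C: 8 × 12.011 = 96.088
  Cl: 2 × 35.450 = 70.900
  H: 6 × 1.008 = 6.048
  O: 3 × 15.999 = 47.997
Sum: 8×12.011 + 2×35.450 + 6×1.008 + 3×15.999 = 221.033 → 221.03 g/mol.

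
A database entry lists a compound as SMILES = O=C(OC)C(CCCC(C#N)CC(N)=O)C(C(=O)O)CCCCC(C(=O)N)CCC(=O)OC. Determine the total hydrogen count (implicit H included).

Walk through each heavy atom and fill implicit hydrogens from standard valence (C 4, N 3, O 2, S 2, halogen 1):
  atom 1: O, bond orders sum to 2 (valence 2) → 0 H
  atom 2: C, bond orders sum to 4 (valence 4) → 0 H
  atom 3: O, bond orders sum to 2 (valence 2) → 0 H
  atom 4: C, bond orders sum to 1 (valence 4) → 3 H
  atom 5: C, bond orders sum to 3 (valence 4) → 1 H
  atom 6: C, bond orders sum to 2 (valence 4) → 2 H
  atom 7: C, bond orders sum to 2 (valence 4) → 2 H
  atom 8: C, bond orders sum to 2 (valence 4) → 2 H
  atom 9: C, bond orders sum to 3 (valence 4) → 1 H
  atom 10: C, bond orders sum to 4 (valence 4) → 0 H
  atom 11: N, bond orders sum to 3 (valence 3) → 0 H
  atom 12: C, bond orders sum to 2 (valence 4) → 2 H
  atom 13: C, bond orders sum to 4 (valence 4) → 0 H
  atom 14: N, bond orders sum to 1 (valence 3) → 2 H
  atom 15: O, bond orders sum to 2 (valence 2) → 0 H
  atom 16: C, bond orders sum to 3 (valence 4) → 1 H
  atom 17: C, bond orders sum to 4 (valence 4) → 0 H
  atom 18: O, bond orders sum to 2 (valence 2) → 0 H
  atom 19: O, bond orders sum to 1 (valence 2) → 1 H
  atom 20: C, bond orders sum to 2 (valence 4) → 2 H
  atom 21: C, bond orders sum to 2 (valence 4) → 2 H
  atom 22: C, bond orders sum to 2 (valence 4) → 2 H
  atom 23: C, bond orders sum to 2 (valence 4) → 2 H
  atom 24: C, bond orders sum to 3 (valence 4) → 1 H
  atom 25: C, bond orders sum to 4 (valence 4) → 0 H
  atom 26: O, bond orders sum to 2 (valence 2) → 0 H
  atom 27: N, bond orders sum to 1 (valence 3) → 2 H
  atom 28: C, bond orders sum to 2 (valence 4) → 2 H
  atom 29: C, bond orders sum to 2 (valence 4) → 2 H
  atom 30: C, bond orders sum to 4 (valence 4) → 0 H
  atom 31: O, bond orders sum to 2 (valence 2) → 0 H
  atom 32: O, bond orders sum to 2 (valence 2) → 0 H
  atom 33: C, bond orders sum to 1 (valence 4) → 3 H
Total hydrogens: 35.

35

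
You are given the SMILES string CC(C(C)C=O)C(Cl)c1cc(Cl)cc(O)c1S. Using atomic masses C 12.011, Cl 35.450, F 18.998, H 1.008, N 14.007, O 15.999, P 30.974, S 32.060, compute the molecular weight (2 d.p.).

293.20 g/mol

First, the molecular formula is C12H14Cl2O2S (counting implicit H from valence).
  C: 12 × 12.011 = 144.132
  Cl: 2 × 35.450 = 70.900
  H: 14 × 1.008 = 14.112
  O: 2 × 15.999 = 31.998
  S: 1 × 32.060 = 32.060
Sum: 12×12.011 + 2×35.450 + 14×1.008 + 2×15.999 + 1×32.060 = 293.202 → 293.20 g/mol.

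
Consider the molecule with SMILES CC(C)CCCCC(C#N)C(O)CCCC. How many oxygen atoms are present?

Scan the SMILES for O atoms (remember two-letter symbols like Cl and Br are single atoms).
Oxygen count: 1.

1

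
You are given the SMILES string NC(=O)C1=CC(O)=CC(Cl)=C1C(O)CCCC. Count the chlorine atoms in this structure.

1

Scan the SMILES for Cl atoms (remember two-letter symbols like Cl and Br are single atoms).
Chlorine count: 1.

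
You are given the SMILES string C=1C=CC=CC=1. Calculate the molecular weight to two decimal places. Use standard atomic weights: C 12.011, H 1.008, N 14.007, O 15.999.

First, the molecular formula is C6H6 (counting implicit H from valence).
  C: 6 × 12.011 = 72.066
  H: 6 × 1.008 = 6.048
Sum: 6×12.011 + 6×1.008 = 78.114 → 78.11 g/mol.

78.11 g/mol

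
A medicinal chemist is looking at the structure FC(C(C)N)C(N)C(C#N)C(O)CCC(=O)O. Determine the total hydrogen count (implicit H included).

18

Walk through each heavy atom and fill implicit hydrogens from standard valence (C 4, N 3, O 2, S 2, halogen 1):
  atom 1: F (halogen, monovalent) → 0 H
  atom 2: C, bond orders sum to 3 (valence 4) → 1 H
  atom 3: C, bond orders sum to 3 (valence 4) → 1 H
  atom 4: C, bond orders sum to 1 (valence 4) → 3 H
  atom 5: N, bond orders sum to 1 (valence 3) → 2 H
  atom 6: C, bond orders sum to 3 (valence 4) → 1 H
  atom 7: N, bond orders sum to 1 (valence 3) → 2 H
  atom 8: C, bond orders sum to 3 (valence 4) → 1 H
  atom 9: C, bond orders sum to 4 (valence 4) → 0 H
  atom 10: N, bond orders sum to 3 (valence 3) → 0 H
  atom 11: C, bond orders sum to 3 (valence 4) → 1 H
  atom 12: O, bond orders sum to 1 (valence 2) → 1 H
  atom 13: C, bond orders sum to 2 (valence 4) → 2 H
  atom 14: C, bond orders sum to 2 (valence 4) → 2 H
  atom 15: C, bond orders sum to 4 (valence 4) → 0 H
  atom 16: O, bond orders sum to 2 (valence 2) → 0 H
  atom 17: O, bond orders sum to 1 (valence 2) → 1 H
Total hydrogens: 18.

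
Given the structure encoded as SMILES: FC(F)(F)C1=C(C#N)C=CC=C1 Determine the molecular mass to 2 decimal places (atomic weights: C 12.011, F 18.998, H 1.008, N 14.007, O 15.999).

First, the molecular formula is C8H4F3N (counting implicit H from valence).
  C: 8 × 12.011 = 96.088
  F: 3 × 18.998 = 56.994
  H: 4 × 1.008 = 4.032
  N: 1 × 14.007 = 14.007
Sum: 8×12.011 + 3×18.998 + 4×1.008 + 1×14.007 = 171.121 → 171.12 g/mol.

171.12 g/mol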